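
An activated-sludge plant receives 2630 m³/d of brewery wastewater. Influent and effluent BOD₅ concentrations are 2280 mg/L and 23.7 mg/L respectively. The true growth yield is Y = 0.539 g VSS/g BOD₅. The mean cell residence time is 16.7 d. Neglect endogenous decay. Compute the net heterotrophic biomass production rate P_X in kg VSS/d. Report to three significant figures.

P_X ≈ 3200 kg VSS/d

No decay correction is needed, so Y_obs = Y = 0.539.
Mass of BOD₅ removed per day: Q(S₀ − S) = 2630 × 2256 g/m³ = 5934 kg/d.
So the net sludge growth is P_X = 0.5390 × 5934 = 3198 kg VSS/d.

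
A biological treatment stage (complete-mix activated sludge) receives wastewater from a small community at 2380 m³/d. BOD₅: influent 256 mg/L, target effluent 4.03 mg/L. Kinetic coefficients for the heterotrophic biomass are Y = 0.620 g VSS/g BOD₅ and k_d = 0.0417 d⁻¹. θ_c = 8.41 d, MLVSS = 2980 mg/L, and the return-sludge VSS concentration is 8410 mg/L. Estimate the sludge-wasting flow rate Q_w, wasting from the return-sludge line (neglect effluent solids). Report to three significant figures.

Steady-state biomass mass balance: V·X·(1 + k_d·θ_c) = Y·Q·(S₀ − S)·θ_c, so V = 0.620 × 2380 × (256 − 4.03) × 8.41 / [2980 × (1 + 0.0417 × 8.41)] = 3.13×10^6 / 4025 = 776.9 m³.
θ_c = V·X/(Q_w·X_r) when wasting from the recycle, so Q_w = V·X/(θ_c·X_r) = 776.9 × 2980 / (8.41 × 8410) = 32.73 m³/d.

Q_w ≈ 32.7 m³/d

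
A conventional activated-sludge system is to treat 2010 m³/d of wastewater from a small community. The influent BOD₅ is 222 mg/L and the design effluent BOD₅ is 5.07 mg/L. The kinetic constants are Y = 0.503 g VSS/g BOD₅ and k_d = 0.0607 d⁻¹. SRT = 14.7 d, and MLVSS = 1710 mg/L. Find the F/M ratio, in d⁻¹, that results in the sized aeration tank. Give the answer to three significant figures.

From the SRT design equation V = Y Q (S₀−S) θ_c / [X (1 + k_d θ_c)] = 0.503 × 2010 × (222 − 5.07) × 14.7 / [1710 × (1 + 0.0607 × 14.7)] = 3.22×10^6 / 3236 = 996.4 m³.
Food-to-microorganism ratio F/M = Q S₀ / (V X) = 2010 × 222 / (996.4 × 1710) = 0.2619 d⁻¹.

F/M ≈ 0.262 d⁻¹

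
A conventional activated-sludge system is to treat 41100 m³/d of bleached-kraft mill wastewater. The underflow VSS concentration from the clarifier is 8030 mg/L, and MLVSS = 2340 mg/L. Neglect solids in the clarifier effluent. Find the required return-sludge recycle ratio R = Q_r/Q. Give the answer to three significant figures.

R ≈ 0.411

Mass balance around the secondary clarifier (neglecting effluent solids): R = X / (X_r − X) = 2340 / (8030 − 2340) = 0.4112.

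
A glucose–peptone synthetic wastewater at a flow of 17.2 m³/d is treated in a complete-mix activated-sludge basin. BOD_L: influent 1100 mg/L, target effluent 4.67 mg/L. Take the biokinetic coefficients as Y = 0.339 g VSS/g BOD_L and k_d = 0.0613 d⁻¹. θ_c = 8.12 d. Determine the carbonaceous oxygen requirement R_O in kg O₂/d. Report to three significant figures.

The observed yield is Y_obs = Y/(1 + k_d·θ_c) = 0.339 / (1 + 0.0613 × 8.12) = 0.339 / 1.498 = 0.2263 g VSS per g BOD_L removed.
Substrate removed = Q·(S₀ − S) = 17.2 m³/d × (1100 − 4.67) g/m³ = 1.88×10^4 g/d = 18.84 kg/d.
Biomass synthesised: P_X = Y_obs × 18.84 = 4.264 kg VSS/d.
R_O = Q·ΔS − 1.42 P_X = 18.84 − 6.055 = 12.78 kg O₂/d.

R_O ≈ 12.8 kg O₂/d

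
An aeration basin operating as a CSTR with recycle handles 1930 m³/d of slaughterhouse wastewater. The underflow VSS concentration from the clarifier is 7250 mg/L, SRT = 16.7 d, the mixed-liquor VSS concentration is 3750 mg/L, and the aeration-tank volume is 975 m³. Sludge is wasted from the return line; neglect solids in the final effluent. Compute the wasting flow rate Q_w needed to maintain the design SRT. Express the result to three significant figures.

Q_w = (V·X)/(θ_c X_r) = 975.0 × 3750 / (16.7 × 7250) = 30.20 m³/d.

Q_w ≈ 30.2 m³/d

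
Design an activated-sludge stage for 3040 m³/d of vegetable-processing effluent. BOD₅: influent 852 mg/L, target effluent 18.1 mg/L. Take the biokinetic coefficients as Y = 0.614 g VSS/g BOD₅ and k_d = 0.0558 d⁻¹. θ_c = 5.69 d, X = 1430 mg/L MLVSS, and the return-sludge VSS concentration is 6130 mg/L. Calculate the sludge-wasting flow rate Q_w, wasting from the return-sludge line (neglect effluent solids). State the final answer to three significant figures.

Q_w ≈ 193 m³/d

Rearranging the biomass balance for a CMAS with decay, V = Y·Q·ΔS·θ_c / [X·(1+k_d θ_c)] = 0.614 × 3040 × (852 − 18.1) × 5.69 / [1430 × (1 + 0.0558 × 5.69)] = 8.86×10^6 / 1884 = 4701 m³.
θ_c = V·X/(Q_w·X_r) when wasting from the recycle, so Q_w = V·X/(θ_c·X_r) = 4701 × 1430 / (5.69 × 6130) = 192.7 m³/d.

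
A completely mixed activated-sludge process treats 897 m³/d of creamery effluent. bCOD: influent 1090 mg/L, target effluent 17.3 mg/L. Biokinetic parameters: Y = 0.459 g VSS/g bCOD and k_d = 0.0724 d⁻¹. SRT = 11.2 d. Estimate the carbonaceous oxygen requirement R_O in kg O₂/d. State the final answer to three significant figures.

Y_obs = Y / (1 + k_d θ_c) = 0.459 / (1 + 0.0724 × 11.2) = 0.459 / 1.811 = 0.2535.
Q·(S₀ − S) = 897 × (1090 − 17.3) × 10⁻³ = 962.2 kg/d removed.
Net sludge production P_X = 0.2535 × 962.2 = 243.9 kg VSS/d.
Carbonaceous O₂ demand = substrate oxidised − cell-mass equivalent = 962.2 − 1.42 × 243.9 = 615.9 kg O₂/d.

R_O ≈ 616 kg O₂/d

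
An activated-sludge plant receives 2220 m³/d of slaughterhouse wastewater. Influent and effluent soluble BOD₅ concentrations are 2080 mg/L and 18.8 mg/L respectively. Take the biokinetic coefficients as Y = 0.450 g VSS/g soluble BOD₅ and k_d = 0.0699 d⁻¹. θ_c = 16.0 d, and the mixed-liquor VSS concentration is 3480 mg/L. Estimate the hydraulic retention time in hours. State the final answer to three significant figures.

τ ≈ 48.3 h

Steady-state biomass mass balance: V·X·(1 + k_d·θ_c) = Y·Q·(S₀ − S)·θ_c, so V = 0.450 × 2220 × (2080 − 18.8) × 16.0 / [3480 × (1 + 0.0699 × 16.0)] = 3.29×10^7 / 7372 = 4469 m³.
τ = V/Q = 4469/2220 = 2.013 d, or 48.31 h.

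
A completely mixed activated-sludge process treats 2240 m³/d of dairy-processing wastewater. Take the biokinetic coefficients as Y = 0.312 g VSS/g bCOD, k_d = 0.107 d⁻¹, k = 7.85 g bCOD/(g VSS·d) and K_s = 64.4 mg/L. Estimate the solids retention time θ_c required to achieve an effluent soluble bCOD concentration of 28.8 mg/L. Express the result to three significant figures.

Specific growth rate at S = 28.8 mg/L: μ = YkS/(K_s+S) = 0.312·7.85·28.8/(64.4+28.8) = 0.7568 d⁻¹.
1/θ_c = 0.7568 − 0.107 = 0.6498 d⁻¹, so θ_c = 1.539 d.

θ_c ≈ 1.54 d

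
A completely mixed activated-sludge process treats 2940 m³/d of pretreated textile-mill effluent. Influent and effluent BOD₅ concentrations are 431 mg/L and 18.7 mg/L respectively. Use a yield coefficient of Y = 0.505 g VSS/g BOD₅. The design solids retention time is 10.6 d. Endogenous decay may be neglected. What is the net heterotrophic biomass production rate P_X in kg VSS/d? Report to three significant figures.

P_X ≈ 612 kg VSS/d

With endogenous decay neglected, the observed yield equals the true yield: Y_obs = Y = 0.505 g VSS/g BOD₅.
ΔS = 431 − 18.7 = 412.3 mg/L, so the substrate removal rate is 2940 × 412.3/1000 = 1212 kg BOD₅/d.
Net biomass production P_X = Y_obs × Q·(S₀ − S) = 0.5050 × 1212 = 612.1 kg VSS/d.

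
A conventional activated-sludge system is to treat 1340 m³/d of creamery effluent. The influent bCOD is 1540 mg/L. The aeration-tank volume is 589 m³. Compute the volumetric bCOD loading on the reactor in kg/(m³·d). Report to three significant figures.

L_v ≈ 3.50 kg bCOD/(m³·d)

L_v = Q S₀ / V = 1340 × 1540 × 10⁻³ / 589.0 = 3.504 kg/(m³·d).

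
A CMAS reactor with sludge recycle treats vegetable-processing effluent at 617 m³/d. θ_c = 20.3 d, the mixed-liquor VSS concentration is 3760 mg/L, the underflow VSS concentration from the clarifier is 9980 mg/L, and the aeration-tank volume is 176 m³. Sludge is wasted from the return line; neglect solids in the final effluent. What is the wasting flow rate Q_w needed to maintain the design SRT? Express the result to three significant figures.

θ_c = V·X/(Q_w·X_r) when wasting from the recycle, so Q_w = V·X/(θ_c·X_r) = 176.0 × 3760 / (20.3 × 9980) = 3.266 m³/d.

Q_w ≈ 3.27 m³/d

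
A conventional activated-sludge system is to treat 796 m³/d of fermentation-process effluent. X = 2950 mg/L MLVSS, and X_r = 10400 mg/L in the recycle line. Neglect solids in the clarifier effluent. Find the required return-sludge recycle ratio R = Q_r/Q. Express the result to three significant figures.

R ≈ 0.396

Mass balance around the secondary clarifier (neglecting effluent solids): R = X / (X_r − X) = 2950 / (10400 − 2950) = 0.3960.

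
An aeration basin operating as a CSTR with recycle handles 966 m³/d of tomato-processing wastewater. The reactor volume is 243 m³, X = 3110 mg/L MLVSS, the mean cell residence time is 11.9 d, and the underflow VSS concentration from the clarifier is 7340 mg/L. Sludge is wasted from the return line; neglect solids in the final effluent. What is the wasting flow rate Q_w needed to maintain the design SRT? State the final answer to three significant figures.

Q_w ≈ 8.65 m³/d

Q_w = (V·X)/(θ_c X_r) = 243.0 × 3110 / (11.9 × 7340) = 8.652 m³/d.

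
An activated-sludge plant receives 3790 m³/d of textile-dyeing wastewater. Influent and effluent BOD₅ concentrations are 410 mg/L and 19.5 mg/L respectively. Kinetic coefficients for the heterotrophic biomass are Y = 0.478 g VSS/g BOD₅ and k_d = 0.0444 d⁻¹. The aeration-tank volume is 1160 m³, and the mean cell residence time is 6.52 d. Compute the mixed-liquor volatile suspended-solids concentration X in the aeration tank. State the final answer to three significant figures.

X ≈ 3080 mg/L

Solving the biomass balance for X: X = Y Q (S₀−S) θ_c / [V (1+k_d θ_c)] = 0.478 × 3790 × (410 − 19.5) × 6.52 / [1160 × (1 + 0.0444 × 6.52)] = 3084 mg/L.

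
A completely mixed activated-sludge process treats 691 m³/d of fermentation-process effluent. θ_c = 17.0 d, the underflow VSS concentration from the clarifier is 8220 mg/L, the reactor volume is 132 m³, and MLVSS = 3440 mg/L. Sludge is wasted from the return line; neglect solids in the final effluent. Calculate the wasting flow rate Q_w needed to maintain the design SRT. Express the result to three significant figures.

Q_w = (V·X)/(θ_c X_r) = 132.0 × 3440 / (17.0 × 8220) = 3.249 m³/d.

Q_w ≈ 3.25 m³/d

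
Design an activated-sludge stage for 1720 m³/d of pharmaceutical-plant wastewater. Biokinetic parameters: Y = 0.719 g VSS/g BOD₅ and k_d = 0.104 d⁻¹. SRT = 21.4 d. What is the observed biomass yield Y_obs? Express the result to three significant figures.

Observed yield with endogenous decay: Y_obs = Y / (1 + k_d·θ_c) = 0.719 / (1 + 0.104 × 21.4) = 0.719 / 3.226 = 0.2229 g VSS/g BOD₅.

Y_obs ≈ 0.223 g VSS/g BOD₅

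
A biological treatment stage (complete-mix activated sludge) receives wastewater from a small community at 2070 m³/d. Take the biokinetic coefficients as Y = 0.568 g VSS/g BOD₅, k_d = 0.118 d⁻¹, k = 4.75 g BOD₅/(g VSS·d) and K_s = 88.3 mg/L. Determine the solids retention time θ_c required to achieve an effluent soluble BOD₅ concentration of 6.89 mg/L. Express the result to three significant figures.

θ_c ≈ 12.9 d

Specific growth rate at S = 6.89 mg/L: μ = YkS/(K_s+S) = 0.568·4.75·6.89/(88.3+6.89) = 0.1953 d⁻¹.
θ_c = 1/(μ − k_d) = 1/(0.1953 − 0.118) = 1/0.07729 = 12.94 d.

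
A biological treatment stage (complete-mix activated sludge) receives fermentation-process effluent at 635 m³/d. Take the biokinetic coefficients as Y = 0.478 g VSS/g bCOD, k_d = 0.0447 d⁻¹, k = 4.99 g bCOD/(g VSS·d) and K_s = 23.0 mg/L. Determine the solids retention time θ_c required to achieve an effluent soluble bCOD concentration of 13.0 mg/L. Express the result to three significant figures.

θ_c ≈ 1.22 d

From 1/θ_c = Y·k·S/(K_s + S) − k_d: Y·k·S/(K_s+S) = 0.478 × 4.99 × 13.0 / (23.0 + 13.0) = 0.8613 d⁻¹.
Then 1/θ_c = μ − k_d = 0.8613 − 0.0447 = 0.8166 d⁻¹, giving θ_c = 1.225 d.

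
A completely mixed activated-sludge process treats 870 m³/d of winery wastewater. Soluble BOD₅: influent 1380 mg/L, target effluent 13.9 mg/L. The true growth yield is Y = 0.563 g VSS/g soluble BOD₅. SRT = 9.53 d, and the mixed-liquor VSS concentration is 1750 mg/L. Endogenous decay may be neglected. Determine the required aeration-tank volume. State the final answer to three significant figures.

Biomass mass balance (decay neglected): V·X = Y·Q·(S₀ − S)·θ_c, so V = 0.563 × 870 × (1380 − 13.9) × 9.53 / 1750 = 3644 m³.

V ≈ 3640 m³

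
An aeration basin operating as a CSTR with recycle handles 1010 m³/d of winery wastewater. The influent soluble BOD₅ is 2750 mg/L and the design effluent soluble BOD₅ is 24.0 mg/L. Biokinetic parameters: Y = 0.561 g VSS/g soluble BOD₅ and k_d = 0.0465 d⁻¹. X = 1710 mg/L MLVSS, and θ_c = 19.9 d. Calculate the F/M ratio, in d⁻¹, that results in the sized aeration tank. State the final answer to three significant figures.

Steady-state biomass mass balance: V·X·(1 + k_d·θ_c) = Y·Q·(S₀ − S)·θ_c, so V = 0.561 × 1010 × (2750 − 24.0) × 19.9 / [1710 × (1 + 0.0465 × 19.9)] = 3.07×10^7 / 3292 = 9336 m³.
F/M = applied load / biomass = Q·S₀/(V·X) = 1010 × 2750 / (9336 × 1710) = 0.1740 d⁻¹.

F/M ≈ 0.174 d⁻¹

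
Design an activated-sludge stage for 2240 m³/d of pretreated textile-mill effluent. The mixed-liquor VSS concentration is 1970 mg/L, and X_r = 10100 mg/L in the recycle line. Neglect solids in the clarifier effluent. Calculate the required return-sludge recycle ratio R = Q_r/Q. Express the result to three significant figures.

R ≈ 0.242

R = Q_r/Q = X/(X_r − X) = 1970 / (10100 − 1970) = 0.2423.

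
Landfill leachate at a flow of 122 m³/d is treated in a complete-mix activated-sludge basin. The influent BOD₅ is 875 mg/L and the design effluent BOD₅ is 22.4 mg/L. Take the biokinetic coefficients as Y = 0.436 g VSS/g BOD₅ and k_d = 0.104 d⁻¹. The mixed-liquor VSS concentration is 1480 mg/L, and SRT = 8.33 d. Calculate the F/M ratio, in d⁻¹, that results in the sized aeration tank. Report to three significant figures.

F/M ≈ 0.527 d⁻¹

Steady-state biomass mass balance: V·X·(1 + k_d·θ_c) = Y·Q·(S₀ − S)·θ_c, so V = 0.436 × 122 × (875 − 22.4) × 8.33 / [1480 × (1 + 0.104 × 8.33)] = 3.78×10^5 / 2762 = 136.8 m³.
F/M = Q·S₀ / (V·X) = 122 × 875 / (136.8 × 1480) = 0.5274 g BOD₅·(g VSS·d)⁻¹.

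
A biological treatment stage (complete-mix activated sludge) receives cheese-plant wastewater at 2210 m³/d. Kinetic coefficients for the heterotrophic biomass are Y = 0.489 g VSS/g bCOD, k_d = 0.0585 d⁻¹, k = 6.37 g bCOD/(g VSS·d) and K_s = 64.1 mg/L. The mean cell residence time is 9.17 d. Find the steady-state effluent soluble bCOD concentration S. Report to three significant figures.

S ≈ 3.64 mg/L

Effluent substrate depends only on kinetics and SRT: S = K_s(1 + k_d θ_c) / [θ_c(Yk − k_d) − 1] = 64.1 × (1 + 0.0585 × 9.17) / [9.17 × (0.489 × 6.37 − 0.0585) − 1] = 98.49 / 27.03 = 3.644 mg/L.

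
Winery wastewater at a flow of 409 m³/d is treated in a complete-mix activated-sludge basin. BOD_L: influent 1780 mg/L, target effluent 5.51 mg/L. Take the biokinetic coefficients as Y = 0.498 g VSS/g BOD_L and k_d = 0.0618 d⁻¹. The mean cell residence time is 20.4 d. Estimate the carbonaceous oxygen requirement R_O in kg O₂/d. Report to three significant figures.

R_O ≈ 499 kg O₂/d

Y_obs = Y / (1 + k_d θ_c) = 0.498 / (1 + 0.0618 × 20.4) = 0.498 / 2.261 = 0.2203.
Substrate removed = Q·(S₀ − S) = 409 m³/d × (1780 − 5.51) g/m³ = 7.26×10^5 g/d = 725.8 kg/d.
Net sludge production P_X = 0.2203 × 725.8 = 159.9 kg VSS/d.
Carbonaceous O₂ demand = substrate oxidised − cell-mass equivalent = 725.8 − 1.42 × 159.9 = 498.7 kg O₂/d.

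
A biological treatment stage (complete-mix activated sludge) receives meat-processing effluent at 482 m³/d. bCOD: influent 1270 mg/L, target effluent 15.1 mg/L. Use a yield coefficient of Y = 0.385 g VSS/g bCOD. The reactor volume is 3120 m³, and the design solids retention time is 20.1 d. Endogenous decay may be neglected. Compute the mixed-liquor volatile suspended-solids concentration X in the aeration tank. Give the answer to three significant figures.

X = Y·Q·ΔS·θ_c / V = 0.385 × 482 × (1270 − 15.1) × 20.1 / 3120 = 1500 mg/L.

X ≈ 1500 mg/L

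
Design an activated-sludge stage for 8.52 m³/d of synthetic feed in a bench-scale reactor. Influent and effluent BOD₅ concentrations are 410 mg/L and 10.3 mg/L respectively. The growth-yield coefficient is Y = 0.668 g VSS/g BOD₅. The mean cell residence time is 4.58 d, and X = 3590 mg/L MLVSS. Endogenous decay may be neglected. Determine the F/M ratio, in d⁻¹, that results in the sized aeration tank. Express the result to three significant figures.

With k_d = 0 the design equation reduces to V = Y Q (S₀−S) θ_c / X = 0.668 × 8.52 × (410 − 10.3) × 4.58 / 3590 = 2.902 m³.
Food-to-microorganism ratio F/M = Q S₀ / (V X) = 8.52 × 410 / (2.902 × 3590) = 0.3353 d⁻¹.

F/M ≈ 0.335 d⁻¹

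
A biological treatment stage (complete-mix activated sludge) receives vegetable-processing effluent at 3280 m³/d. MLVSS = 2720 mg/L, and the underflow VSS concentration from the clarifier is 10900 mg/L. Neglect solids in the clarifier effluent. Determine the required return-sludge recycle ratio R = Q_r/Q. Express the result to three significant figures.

R ≈ 0.333

Mass balance around the secondary clarifier (neglecting effluent solids): R = X / (X_r − X) = 2720 / (10900 − 2720) = 0.3325.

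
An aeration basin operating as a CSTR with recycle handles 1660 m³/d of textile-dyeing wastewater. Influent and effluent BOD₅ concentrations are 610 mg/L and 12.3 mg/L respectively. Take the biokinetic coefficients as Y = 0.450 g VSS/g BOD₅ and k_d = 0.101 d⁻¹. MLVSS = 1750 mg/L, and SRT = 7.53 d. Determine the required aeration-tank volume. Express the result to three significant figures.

From the SRT design equation V = Y Q (S₀−S) θ_c / [X (1 + k_d θ_c)] = 0.450 × 1660 × (610 − 12.3) × 7.53 / [1750 × (1 + 0.101 × 7.53)] = 3.36×10^6 / 3081 = 1091 m³.

V ≈ 1090 m³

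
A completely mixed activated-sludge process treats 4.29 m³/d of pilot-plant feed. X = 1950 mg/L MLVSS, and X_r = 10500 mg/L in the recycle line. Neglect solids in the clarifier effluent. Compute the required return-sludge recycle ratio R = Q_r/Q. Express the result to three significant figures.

R ≈ 0.228

Solids balance on the clarifier gives (1+R)X = R·X_r, so R = X/(X_r − X) = 1950 / (10500 − 1950) = 0.2281.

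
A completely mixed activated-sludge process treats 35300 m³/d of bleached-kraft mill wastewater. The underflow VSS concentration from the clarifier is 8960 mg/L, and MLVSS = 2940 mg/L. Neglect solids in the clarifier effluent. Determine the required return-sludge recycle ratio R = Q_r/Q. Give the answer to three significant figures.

R = Q_r/Q = X/(X_r − X) = 2940 / (8960 − 2940) = 0.4884.

R ≈ 0.488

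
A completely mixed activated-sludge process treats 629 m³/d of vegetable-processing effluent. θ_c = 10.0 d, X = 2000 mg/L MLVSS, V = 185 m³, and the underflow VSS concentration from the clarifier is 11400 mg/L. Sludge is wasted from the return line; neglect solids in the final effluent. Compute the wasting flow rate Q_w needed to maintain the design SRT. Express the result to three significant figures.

Q_w ≈ 3.25 m³/d

Wasting from the return line (neglecting effluent solids): Q_w = V·X / (θ_c·X_r) = 185.0 × 2000 / (10.0 × 11400) = 3.246 m³/d.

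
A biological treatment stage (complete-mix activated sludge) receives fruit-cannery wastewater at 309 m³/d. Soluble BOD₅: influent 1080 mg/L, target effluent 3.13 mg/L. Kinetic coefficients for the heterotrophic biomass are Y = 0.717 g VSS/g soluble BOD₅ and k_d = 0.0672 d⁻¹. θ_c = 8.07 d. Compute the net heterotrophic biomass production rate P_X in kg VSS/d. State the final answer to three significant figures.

The observed yield is Y_obs = Y/(1 + k_d·θ_c) = 0.717 / (1 + 0.0672 × 8.07) = 0.717 / 1.542 = 0.4649 g VSS per g soluble BOD₅ removed.
Q·(S₀ − S) = 309 × (1080 − 3.13) × 10⁻³ = 332.8 kg/d removed.
So the net sludge growth is P_X = 0.4649 × 332.8 = 154.7 kg VSS/d.

P_X ≈ 155 kg VSS/d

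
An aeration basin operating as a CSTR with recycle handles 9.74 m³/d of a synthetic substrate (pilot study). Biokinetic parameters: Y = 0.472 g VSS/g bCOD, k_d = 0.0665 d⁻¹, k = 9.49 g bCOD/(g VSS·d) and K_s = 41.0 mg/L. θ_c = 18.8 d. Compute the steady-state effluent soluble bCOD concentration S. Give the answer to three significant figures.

S ≈ 1.13 mg/L

From the Monod/SRT balance for a CMAS, S = K_s·(1+k_d θ_c)/[θ_c·(Y k − k_d) − 1] = 41.0 × (1 + 0.0665 × 18.8) / [18.8 × (0.472 × 9.49 − 0.0665) − 1] = 92.26 / 81.96 = 1.126 mg/L.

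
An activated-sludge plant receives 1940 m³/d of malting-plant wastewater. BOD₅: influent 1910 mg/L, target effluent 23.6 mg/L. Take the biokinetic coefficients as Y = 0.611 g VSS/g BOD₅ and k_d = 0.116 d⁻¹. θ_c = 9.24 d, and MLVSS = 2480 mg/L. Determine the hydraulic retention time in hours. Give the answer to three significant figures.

τ ≈ 49.7 h

From the SRT design equation V = Y Q (S₀−S) θ_c / [X (1 + k_d θ_c)] = 0.611 × 1940 × (1910 − 23.6) × 9.24 / [2480 × (1 + 0.116 × 9.24)] = 2.07×10^7 / 5138 = 4021 m³.
HRT = V/Q = 4021 m³ / 1940 m³·d⁻¹ = 2.073 d × 24 = 49.75 h.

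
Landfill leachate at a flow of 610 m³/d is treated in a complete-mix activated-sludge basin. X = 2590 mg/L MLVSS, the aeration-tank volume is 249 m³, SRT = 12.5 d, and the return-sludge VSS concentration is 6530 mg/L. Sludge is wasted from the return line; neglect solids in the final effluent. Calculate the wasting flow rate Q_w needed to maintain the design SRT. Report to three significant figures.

Q_w = (V·X)/(θ_c X_r) = 249.0 × 2590 / (12.5 × 6530) = 7.901 m³/d.

Q_w ≈ 7.90 m³/d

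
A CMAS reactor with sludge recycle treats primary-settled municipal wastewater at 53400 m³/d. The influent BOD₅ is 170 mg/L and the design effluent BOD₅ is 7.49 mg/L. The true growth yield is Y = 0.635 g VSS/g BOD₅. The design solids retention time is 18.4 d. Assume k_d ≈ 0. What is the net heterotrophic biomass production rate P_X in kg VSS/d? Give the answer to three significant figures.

Since k_d ≈ 0, Y_obs = Y = 0.635 g VSS/g BOD₅.
Q·(S₀ − S) = 53400 × (170 − 7.49) × 10⁻³ = 8678 kg/d removed.
So the net sludge growth is P_X = 0.6350 × 8678 = 5511 kg VSS/d.

P_X ≈ 5510 kg VSS/d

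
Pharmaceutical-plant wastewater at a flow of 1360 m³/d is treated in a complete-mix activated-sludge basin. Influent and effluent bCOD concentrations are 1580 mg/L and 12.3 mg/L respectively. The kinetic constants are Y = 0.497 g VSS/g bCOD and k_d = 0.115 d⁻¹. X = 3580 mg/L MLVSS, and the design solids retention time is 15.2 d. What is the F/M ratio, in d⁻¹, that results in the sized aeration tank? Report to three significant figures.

F/M ≈ 0.367 d⁻¹

Rearranging the biomass balance for a CMAS with decay, V = Y·Q·ΔS·θ_c / [X·(1+k_d θ_c)] = 0.497 × 1360 × (1580 − 12.3) × 15.2 / [3580 × (1 + 0.115 × 15.2)] = 1.61×10^7 / 9838 = 1637 m³.
F/M = applied load / biomass = Q·S₀/(V·X) = 1360 × 1580 / (1637 × 3580) = 0.3666 d⁻¹.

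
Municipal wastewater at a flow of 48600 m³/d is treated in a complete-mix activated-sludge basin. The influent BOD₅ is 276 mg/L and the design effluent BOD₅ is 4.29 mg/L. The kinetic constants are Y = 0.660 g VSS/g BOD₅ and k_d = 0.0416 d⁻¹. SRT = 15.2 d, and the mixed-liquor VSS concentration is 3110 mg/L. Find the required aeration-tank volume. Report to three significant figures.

V ≈ 26100 m³

Steady-state biomass mass balance: V·X·(1 + k_d·θ_c) = Y·Q·(S₀ − S)·θ_c, so V = 0.660 × 48600 × (276 − 4.29) × 15.2 / [3110 × (1 + 0.0416 × 15.2)] = 1.32×10^8 / 5077 = 26095 m³.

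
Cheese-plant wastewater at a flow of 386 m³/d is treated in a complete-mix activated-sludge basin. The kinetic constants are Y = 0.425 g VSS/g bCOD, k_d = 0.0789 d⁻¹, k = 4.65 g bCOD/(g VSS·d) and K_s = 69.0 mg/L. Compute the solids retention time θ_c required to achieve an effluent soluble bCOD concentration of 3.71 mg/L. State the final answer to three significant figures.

From 1/θ_c = Y·k·S/(K_s + S) − k_d: Y·k·S/(K_s+S) = 0.425 × 4.65 × 3.71 / (69.0 + 3.71) = 0.1008 d⁻¹.
Then 1/θ_c = μ − k_d = 0.1008 − 0.0789 = 0.02194 d⁻¹, giving θ_c = 45.58 d.

θ_c ≈ 45.6 d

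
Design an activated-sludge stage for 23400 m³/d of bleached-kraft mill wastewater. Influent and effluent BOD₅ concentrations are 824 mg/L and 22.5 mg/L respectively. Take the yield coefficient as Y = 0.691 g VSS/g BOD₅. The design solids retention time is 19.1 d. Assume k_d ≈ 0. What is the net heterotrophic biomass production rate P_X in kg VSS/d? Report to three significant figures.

P_X ≈ 13000 kg VSS/d

No decay correction is needed, so Y_obs = Y = 0.691.
ΔS = 824 − 22.5 = 801.5 mg/L, so the substrate removal rate is 23400 × 801.5/1000 = 18755 kg BOD₅/d.
Net biomass production P_X = Y_obs × Q·(S₀ − S) = 0.6910 × 18755 = 12960 kg VSS/d.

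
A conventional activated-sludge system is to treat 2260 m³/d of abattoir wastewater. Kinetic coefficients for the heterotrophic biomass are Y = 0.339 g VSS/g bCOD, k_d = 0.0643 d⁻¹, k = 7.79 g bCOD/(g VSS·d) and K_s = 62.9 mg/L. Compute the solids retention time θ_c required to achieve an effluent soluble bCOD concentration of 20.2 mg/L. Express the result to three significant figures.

Specific growth rate at S = 20.2 mg/L: μ = YkS/(K_s+S) = 0.339·7.79·20.2/(62.9+20.2) = 0.6419 d⁻¹.
Then 1/θ_c = μ − k_d = 0.6419 − 0.0643 = 0.5776 d⁻¹, giving θ_c = 1.731 d.

θ_c ≈ 1.73 d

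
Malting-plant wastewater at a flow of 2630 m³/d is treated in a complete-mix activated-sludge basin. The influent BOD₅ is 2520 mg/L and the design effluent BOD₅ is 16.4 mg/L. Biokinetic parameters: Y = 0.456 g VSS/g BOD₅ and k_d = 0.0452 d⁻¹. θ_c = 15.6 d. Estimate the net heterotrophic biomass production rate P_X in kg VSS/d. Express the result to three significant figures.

P_X ≈ 1760 kg VSS/d

Observed yield with endogenous decay: Y_obs = Y / (1 + k_d·θ_c) = 0.456 / (1 + 0.0452 × 15.6) = 0.456 / 1.705 = 0.2674 g VSS/g BOD₅.
Substrate removed = Q·(S₀ − S) = 2630 m³/d × (2520 − 16.4) g/m³ = 6.58×10^6 g/d = 6584 kg/d.
Biomass produced: P_X = Y_obs·Q·ΔS = 0.2674 × 6584 ≈ 1761 kg VSS/d.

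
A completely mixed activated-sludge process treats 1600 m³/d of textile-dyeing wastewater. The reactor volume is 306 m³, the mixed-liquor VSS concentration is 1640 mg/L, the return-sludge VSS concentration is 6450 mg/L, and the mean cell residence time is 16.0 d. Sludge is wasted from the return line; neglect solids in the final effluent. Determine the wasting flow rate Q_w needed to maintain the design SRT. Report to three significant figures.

Q_w ≈ 4.86 m³/d

Wasting from the return line (neglecting effluent solids): Q_w = V·X / (θ_c·X_r) = 306.0 × 1640 / (16.0 × 6450) = 4.863 m³/d.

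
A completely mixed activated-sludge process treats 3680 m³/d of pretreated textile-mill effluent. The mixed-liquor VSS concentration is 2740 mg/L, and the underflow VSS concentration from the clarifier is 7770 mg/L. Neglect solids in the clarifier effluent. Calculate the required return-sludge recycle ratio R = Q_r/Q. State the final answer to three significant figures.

R ≈ 0.545

R = Q_r/Q = X/(X_r − X) = 2740 / (7770 − 2740) = 0.5447.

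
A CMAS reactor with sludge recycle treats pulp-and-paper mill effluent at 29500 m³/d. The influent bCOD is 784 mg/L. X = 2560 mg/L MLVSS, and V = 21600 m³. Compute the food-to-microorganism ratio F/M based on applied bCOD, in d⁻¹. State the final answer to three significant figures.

F/M = applied load / biomass = Q·S₀/(V·X) = 29500 × 784 / (21600 × 2560) = 0.4183 d⁻¹.

F/M ≈ 0.418 d⁻¹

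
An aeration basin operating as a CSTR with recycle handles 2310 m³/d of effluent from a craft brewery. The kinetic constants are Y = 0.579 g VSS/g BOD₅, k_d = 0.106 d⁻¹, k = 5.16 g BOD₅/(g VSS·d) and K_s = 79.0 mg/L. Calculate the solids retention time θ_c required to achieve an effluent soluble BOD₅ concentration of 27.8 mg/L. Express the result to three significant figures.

θ_c ≈ 1.49 d

At the target effluent, Y k S/(K_s+S) = 0.579×5.16×27.8/106.8 = 0.7777 d⁻¹.
1/θ_c = 0.7777 − 0.106 = 0.6717 d⁻¹, so θ_c = 1.489 d.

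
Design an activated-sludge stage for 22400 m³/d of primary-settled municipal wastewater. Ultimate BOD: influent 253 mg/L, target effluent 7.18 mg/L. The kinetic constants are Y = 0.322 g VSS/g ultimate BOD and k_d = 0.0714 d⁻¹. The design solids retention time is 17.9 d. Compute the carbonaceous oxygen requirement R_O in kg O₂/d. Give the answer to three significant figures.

R_O ≈ 4400 kg O₂/d

The observed yield is Y_obs = Y/(1 + k_d·θ_c) = 0.322 / (1 + 0.0714 × 17.9) = 0.322 / 2.278 = 0.1413 g VSS per g ultimate BOD removed.
Substrate removed = Q·(S₀ − S) = 22400 m³/d × (253 − 7.18) g/m³ = 5.51×10^6 g/d = 5506 kg/d.
P_X = Y_obs·Q·(S₀ − S) = 0.1413 × 5506 = 778.3 kg VSS/d.
R_O = Q·ΔS − 1.42 P_X = 5506 − 1105 = 4401 kg O₂/d.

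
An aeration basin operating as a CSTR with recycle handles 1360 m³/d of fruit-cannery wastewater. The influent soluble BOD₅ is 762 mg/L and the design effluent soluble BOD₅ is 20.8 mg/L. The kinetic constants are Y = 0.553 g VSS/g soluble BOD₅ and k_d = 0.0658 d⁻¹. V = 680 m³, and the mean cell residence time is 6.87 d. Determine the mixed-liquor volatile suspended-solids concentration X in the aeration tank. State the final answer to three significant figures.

Solving the biomass balance for X: X = Y Q (S₀−S) θ_c / [V (1+k_d θ_c)] = 0.553 × 1360 × (762 − 20.8) × 6.87 / [680 × (1 + 0.0658 × 6.87)] = 3879 mg/L.

X ≈ 3880 mg/L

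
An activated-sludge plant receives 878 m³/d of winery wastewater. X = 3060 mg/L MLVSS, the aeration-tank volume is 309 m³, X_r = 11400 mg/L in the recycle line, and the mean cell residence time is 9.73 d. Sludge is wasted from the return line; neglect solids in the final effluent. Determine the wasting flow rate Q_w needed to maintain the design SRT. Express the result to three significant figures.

Q_w ≈ 8.52 m³/d

Q_w = (V·X)/(θ_c X_r) = 309.0 × 3060 / (9.73 × 11400) = 8.524 m³/d.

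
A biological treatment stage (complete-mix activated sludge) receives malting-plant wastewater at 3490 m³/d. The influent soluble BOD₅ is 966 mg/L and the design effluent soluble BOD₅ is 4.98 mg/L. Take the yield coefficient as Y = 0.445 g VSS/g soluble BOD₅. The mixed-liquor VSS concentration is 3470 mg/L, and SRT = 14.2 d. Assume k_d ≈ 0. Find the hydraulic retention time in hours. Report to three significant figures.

τ ≈ 42.0 h

Biomass mass balance (decay neglected): V·X = Y·Q·(S₀ − S)·θ_c, so V = 0.445 × 3490 × (966 − 4.98) × 14.2 / 3470 = 6108 m³.
τ = V/Q = 6108/3490 = 1.750 d, or 42.00 h.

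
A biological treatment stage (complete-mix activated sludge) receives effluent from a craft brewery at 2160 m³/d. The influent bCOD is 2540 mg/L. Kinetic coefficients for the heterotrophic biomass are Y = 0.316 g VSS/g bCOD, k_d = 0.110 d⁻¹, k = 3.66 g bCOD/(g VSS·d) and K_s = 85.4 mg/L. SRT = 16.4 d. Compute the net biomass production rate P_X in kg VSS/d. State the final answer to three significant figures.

Effluent substrate depends only on kinetics and SRT: S = K_s(1 + k_d θ_c) / [θ_c(Yk − k_d) − 1] = 85.4 × (1 + 0.110 × 16.4) / [16.4 × (0.316 × 3.66 − 0.110) − 1] = 239.5 / 16.16 = 14.81 mg/L.
Observed yield with endogenous decay: Y_obs = Y / (1 + k_d·θ_c) = 0.316 / (1 + 0.110 × 16.4) = 0.316 / 2.804 = 0.1127 g VSS/g bCOD.
Substrate removed = Q·(S₀ − S) = 2160 m³/d × (2540 − 14.8) g/m³ = 5.45×10^6 g/d = 5454 kg/d.
Net biomass production P_X = Y_obs × Q·(S₀ − S) = 0.1127 × 5454 = 614.7 kg VSS/d.

P_X ≈ 615 kg VSS/d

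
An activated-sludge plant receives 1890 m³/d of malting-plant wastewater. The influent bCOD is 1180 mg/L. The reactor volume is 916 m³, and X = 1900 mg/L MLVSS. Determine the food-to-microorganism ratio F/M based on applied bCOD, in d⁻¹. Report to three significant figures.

F/M = applied load / biomass = Q·S₀/(V·X) = 1890 × 1180 / (916.0 × 1900) = 1.281 d⁻¹.

F/M ≈ 1.28 d⁻¹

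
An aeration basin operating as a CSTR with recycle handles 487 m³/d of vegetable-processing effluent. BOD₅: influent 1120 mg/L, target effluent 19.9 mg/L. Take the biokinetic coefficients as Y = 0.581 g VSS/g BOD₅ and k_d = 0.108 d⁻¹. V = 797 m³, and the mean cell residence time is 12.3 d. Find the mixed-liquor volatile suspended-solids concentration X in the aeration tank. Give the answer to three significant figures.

X ≈ 2060 mg/L

Solving the biomass balance for X: X = Y Q (S₀−S) θ_c / [V (1+k_d θ_c)] = 0.581 × 487 × (1120 − 19.9) × 12.3 / [797 × (1 + 0.108 × 12.3)] = 2063 mg/L.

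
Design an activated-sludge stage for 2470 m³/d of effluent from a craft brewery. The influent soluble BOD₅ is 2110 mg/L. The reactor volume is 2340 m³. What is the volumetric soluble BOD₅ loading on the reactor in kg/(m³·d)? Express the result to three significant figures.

L_v = Q S₀ / V = 2470 × 2110 × 10⁻³ / 2340 = 2.227 kg/(m³·d).

L_v ≈ 2.23 kg soluble BOD₅/(m³·d)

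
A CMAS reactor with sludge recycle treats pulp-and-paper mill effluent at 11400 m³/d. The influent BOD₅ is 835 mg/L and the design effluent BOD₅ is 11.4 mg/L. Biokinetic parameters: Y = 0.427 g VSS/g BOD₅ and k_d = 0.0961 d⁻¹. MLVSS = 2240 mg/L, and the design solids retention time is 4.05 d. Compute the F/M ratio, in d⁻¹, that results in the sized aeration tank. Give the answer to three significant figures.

Steady-state biomass mass balance: V·X·(1 + k_d·θ_c) = Y·Q·(S₀ − S)·θ_c, so V = 0.427 × 11400 × (835 − 11.4) × 4.05 / [2240 × (1 + 0.0961 × 4.05)] = 1.62×10^7 / 3112 = 5218 m³.
F/M = Q·S₀ / (V·X) = 11400 × 835 / (5218 × 2240) = 0.8144 g BOD₅·(g VSS·d)⁻¹.

F/M ≈ 0.814 d⁻¹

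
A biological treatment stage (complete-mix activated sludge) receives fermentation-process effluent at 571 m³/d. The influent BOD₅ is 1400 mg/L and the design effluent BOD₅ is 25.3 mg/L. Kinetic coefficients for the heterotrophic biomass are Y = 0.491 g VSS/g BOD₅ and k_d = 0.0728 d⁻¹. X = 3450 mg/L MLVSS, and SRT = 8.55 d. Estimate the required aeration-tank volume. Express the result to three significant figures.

From the SRT design equation V = Y Q (S₀−S) θ_c / [X (1 + k_d θ_c)] = 0.491 × 571 × (1400 − 25.3) × 8.55 / [3450 × (1 + 0.0728 × 8.55)] = 3.3×10^6 / 5597 = 588.7 m³.

V ≈ 589 m³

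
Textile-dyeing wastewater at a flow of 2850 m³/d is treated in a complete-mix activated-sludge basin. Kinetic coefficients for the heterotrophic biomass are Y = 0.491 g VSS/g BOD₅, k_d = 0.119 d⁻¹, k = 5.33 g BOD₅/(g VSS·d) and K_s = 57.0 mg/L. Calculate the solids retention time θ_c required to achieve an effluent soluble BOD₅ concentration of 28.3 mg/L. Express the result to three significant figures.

At the target effluent, Y k S/(K_s+S) = 0.491×5.33×28.3/85.30 = 0.8683 d⁻¹.
θ_c = 1/(μ − k_d) = 1/(0.8683 − 0.119) = 1/0.7493 = 1.335 d.

θ_c ≈ 1.33 d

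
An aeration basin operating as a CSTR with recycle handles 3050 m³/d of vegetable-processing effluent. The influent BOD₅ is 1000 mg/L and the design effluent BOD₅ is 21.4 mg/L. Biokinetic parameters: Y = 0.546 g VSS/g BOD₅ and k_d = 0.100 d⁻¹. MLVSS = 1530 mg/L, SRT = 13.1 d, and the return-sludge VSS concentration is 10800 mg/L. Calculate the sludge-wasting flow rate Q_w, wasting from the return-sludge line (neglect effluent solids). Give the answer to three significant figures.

Steady-state biomass mass balance: V·X·(1 + k_d·θ_c) = Y·Q·(S₀ − S)·θ_c, so V = 0.546 × 3050 × (1000 − 21.4) × 13.1 / [1530 × (1 + 0.100 × 13.1)] = 2.13×10^7 / 3534 = 6040 m³.
θ_c = V·X/(Q_w·X_r) when wasting from the recycle, so Q_w = V·X/(θ_c·X_r) = 6040 × 1530 / (13.1 × 10800) = 65.32 m³/d.

Q_w ≈ 65.3 m³/d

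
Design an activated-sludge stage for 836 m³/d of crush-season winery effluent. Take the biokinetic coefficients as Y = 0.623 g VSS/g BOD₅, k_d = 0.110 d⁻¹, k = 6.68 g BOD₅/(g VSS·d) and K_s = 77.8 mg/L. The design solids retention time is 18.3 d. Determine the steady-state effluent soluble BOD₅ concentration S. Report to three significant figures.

From the Monod/SRT balance for a CMAS, S = K_s·(1+k_d θ_c)/[θ_c·(Y k − k_d) − 1] = 77.8 × (1 + 0.110 × 18.3) / [18.3 × (0.623 × 6.68 − 0.110) − 1] = 234.4 / 73.15 = 3.205 mg/L.

S ≈ 3.20 mg/L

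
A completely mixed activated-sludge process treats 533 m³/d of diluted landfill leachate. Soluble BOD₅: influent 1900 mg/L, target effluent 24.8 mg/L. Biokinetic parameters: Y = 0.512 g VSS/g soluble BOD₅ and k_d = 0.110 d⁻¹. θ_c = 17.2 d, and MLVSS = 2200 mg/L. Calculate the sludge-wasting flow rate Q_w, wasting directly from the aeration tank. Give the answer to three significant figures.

Rearranging the biomass balance for a CMAS with decay, V = Y·Q·ΔS·θ_c / [X·(1+k_d θ_c)] = 0.512 × 533 × (1900 − 24.8) × 17.2 / [2200 × (1 + 0.110 × 17.2)] = 8.8×10^6 / 6362 = 1383 m³.
Wasting from the aeration tank: Q_w = V / θ_c = 1383 / 17.2 = 80.43 m³/d.

Q_w ≈ 80.4 m³/d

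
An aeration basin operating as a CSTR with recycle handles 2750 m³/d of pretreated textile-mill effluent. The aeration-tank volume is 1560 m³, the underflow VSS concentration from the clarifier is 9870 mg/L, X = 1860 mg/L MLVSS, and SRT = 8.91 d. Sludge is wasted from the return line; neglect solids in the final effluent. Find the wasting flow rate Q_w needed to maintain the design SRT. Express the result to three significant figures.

Q_w ≈ 33.0 m³/d

Wasting from the return line (neglecting effluent solids): Q_w = V·X / (θ_c·X_r) = 1560 × 1860 / (8.91 × 9870) = 32.99 m³/d.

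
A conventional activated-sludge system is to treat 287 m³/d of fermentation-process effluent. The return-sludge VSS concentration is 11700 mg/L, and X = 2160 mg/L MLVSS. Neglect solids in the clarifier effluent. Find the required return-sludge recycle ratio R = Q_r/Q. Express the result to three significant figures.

R = Q_r/Q = X/(X_r − X) = 2160 / (11700 − 2160) = 0.2264.

R ≈ 0.226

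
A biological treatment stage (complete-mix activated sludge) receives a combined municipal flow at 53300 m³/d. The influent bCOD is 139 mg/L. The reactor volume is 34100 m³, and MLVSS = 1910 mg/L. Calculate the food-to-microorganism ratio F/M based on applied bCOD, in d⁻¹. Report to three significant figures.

F/M = applied load / biomass = Q·S₀/(V·X) = 53300 × 139 / (34100 × 1910) = 0.1138 d⁻¹.

F/M ≈ 0.114 d⁻¹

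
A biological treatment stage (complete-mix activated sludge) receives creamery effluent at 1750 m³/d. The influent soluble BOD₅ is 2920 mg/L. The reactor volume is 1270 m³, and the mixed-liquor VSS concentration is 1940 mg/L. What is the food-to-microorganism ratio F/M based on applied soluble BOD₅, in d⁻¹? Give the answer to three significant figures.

F/M = applied load / biomass = Q·S₀/(V·X) = 1750 × 2920 / (1270 × 1940) = 2.074 d⁻¹.

F/M ≈ 2.07 d⁻¹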